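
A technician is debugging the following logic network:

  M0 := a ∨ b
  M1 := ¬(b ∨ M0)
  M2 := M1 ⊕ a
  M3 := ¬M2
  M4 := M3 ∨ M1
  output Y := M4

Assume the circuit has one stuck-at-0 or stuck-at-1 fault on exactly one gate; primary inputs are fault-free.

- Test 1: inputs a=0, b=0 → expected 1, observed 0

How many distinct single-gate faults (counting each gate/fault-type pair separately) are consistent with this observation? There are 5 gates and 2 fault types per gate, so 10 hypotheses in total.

Fault-free: M0=0, M1=1, M2=1, M3=0, M4=1 → 1. Observed 0.
  M0 stuck-at-0: output 1 ✗
  M0 stuck-at-1: output 1 ✗
  M1 stuck-at-0: output 1 ✗
  M1 stuck-at-1: output 1 ✗
  M2 stuck-at-0: output 1 ✗
  M2 stuck-at-1: output 1 ✗
  M3 stuck-at-0: output 1 ✗
  M3 stuck-at-1: output 1 ✗
  M4 stuck-at-0: output 0 ✓
  M4 stuck-at-1: output 1 ✗
Consistent faults: {M4 stuck-at-0} — 1 in all.

1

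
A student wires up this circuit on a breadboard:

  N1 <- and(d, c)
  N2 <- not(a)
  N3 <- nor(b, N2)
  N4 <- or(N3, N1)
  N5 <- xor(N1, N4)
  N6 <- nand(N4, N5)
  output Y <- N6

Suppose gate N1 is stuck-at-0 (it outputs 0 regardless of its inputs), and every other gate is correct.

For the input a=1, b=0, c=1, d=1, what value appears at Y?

Propagate with N1 forced: N1=0 [stuck-at-0], N2=0, N3=1, N4=1, N5=1, N6=0.
So Y = 0. (Without the fault it would be 1.)

0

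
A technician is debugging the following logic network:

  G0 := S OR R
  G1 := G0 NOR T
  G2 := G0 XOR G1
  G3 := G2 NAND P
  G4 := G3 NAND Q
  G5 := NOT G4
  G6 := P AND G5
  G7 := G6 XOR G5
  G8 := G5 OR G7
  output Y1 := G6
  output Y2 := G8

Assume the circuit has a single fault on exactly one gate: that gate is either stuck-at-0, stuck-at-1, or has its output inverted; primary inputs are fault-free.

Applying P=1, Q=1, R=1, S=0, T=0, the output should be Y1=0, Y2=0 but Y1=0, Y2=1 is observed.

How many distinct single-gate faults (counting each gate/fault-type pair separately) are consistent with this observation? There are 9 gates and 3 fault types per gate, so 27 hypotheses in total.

Fault-free: G0=1, G1=0, G2=1, G3=0, G4=1, G5=0, G6=0, G7=0, G8=0 → Y1=0, Y2=0. Observed Y1=0, Y2=1.
  G0: none of the 3 fault types match ✗
  G1: none of the 3 fault types match ✗
  G2: none of the 3 fault types match ✗
  G3: none of the 3 fault types match ✗
  G4: none of the 3 fault types match ✗
  G5: none of the 3 fault types match ✗
  G6: none of the 3 fault types match ✗
  G7: stuck-at-1, inverted output ✓; others ✗
  G8: stuck-at-1, inverted output ✓; others ✗
Consistent faults: {G7 stuck-at-1, G7 inverted output, G8 stuck-at-1, G8 inverted output} — 4 in all.

4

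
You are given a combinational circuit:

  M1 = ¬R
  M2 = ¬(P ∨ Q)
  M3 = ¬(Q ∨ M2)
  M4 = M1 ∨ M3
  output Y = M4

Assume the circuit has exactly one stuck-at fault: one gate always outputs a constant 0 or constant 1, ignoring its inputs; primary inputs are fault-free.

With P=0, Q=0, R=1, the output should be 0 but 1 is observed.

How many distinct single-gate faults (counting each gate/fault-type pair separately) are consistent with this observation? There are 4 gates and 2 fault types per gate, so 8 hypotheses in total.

Fault-free: M1=0, M2=1, M3=0, M4=0 → 0. Observed 1.
  M1 stuck-at-0: output 0 ✗
  M1 stuck-at-1: output 1 ✓
  M2 stuck-at-0: output 1 ✓
  M2 stuck-at-1: output 0 ✗
  M3 stuck-at-0: output 0 ✗
  M3 stuck-at-1: output 1 ✓
  M4 stuck-at-0: output 0 ✗
  M4 stuck-at-1: output 1 ✓
Consistent faults: {M1 stuck-at-1, M2 stuck-at-0, M3 stuck-at-1, M4 stuck-at-1} — 4 in all.

4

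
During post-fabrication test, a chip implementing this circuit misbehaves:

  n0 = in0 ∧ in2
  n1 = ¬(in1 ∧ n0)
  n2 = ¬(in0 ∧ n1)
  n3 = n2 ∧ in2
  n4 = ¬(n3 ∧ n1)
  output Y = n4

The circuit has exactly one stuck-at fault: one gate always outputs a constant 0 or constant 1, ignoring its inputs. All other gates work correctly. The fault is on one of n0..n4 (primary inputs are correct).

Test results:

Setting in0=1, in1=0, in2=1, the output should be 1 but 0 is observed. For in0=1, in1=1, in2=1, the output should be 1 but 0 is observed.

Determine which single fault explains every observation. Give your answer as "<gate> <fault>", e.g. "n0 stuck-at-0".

n4 stuck-at-0

Fault-free values for test 1 (in0=1, in1=0, in2=1): n0=1, n1=1, n2=0, n3=0, n4=1, giving Y=1. Observed 0.
Test 1: faults giving observed 0 are {n2 stuck-at-1, n3 stuck-at-1, n4 stuck-at-0}.
Test 2 (in0=1, in1=1, in2=1): fault-free n0=1, n1=0, n2=1, n3=1, n4=1 → 1; observed 0. Eliminates n2 stuck-at-1, n3 stuck-at-1.
Only n4 stuck-at-0 is consistent with every test.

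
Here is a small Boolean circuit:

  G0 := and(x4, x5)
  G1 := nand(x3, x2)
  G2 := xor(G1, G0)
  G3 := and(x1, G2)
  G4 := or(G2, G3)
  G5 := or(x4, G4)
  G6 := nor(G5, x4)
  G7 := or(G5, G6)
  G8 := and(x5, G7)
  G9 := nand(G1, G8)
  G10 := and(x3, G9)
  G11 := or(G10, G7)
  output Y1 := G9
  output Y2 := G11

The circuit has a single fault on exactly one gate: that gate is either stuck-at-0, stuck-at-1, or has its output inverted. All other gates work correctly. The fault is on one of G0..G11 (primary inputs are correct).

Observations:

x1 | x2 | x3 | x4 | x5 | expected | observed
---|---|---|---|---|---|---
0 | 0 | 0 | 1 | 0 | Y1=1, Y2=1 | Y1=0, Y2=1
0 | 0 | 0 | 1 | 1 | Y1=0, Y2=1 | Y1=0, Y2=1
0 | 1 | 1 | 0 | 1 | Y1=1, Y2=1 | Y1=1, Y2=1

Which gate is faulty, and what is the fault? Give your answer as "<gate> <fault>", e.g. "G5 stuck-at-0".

Fault-free values for test 1 (x1=0, x2=0, x3=0, x4=1, x5=0): G0=0, G1=1, G2=1, G3=0, G4=1, G5=1, G6=0, G7=1, G8=0, G9=1, G10=0, G11=1, giving Y1=1, Y2=1. Observed Y1=0, Y2=1.
Test 1: faults giving observed Y1=0, Y2=1 are {G8 stuck-at-1, G8 inverted output, G9 stuck-at-0, G9 inverted output}.
Test 2 (x1=0, x2=0, x3=0, x4=1, x5=1): fault-free G0=1, G1=1, G2=0, G3=0, G4=0, G5=1, G6=0, G7=1, G8=1, G9=0, G10=0, G11=1 → Y1=0, Y2=1; observed Y1=0, Y2=1. Eliminates G8 inverted output, G9 inverted output.
Test 3 (x1=0, x2=1, x3=1, x4=0, x5=1): fault-free G0=0, G1=0, G2=0, G3=0, G4=0, G5=0, G6=1, G7=1, G8=1, G9=1, G10=1, G11=1 → Y1=1, Y2=1; observed Y1=1, Y2=1. Eliminates G9 stuck-at-0.
Only G8 stuck-at-1 is consistent with every test.

G8 stuck-at-1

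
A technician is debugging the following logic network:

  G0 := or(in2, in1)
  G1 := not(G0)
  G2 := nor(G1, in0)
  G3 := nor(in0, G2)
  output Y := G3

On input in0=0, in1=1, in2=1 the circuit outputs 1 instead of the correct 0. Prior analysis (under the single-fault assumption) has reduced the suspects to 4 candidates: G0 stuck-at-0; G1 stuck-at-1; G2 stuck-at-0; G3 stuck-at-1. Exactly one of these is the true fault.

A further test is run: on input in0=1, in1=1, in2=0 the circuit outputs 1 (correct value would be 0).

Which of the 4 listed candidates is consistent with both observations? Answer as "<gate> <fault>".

G3 stuck-at-1

Evaluate each candidate on input in0=1, in1=1, in2=0:
  G0 stuck-at-0: G0=0 [stuck-at-0], G1=1, G2=0, G3=0 → 0 — eliminated
  G1 stuck-at-1: G0=1, G1=1 [stuck-at-1], G2=0, G3=0 → 0 — eliminated
  G2 stuck-at-0: G0=1, G1=0, G2=0 [stuck-at-0], G3=0 → 0 — eliminated
  G3 stuck-at-1: G0=1, G1=0, G2=0, G3=1 [stuck-at-1] → 1 — matches
Only G3 stuck-at-1 reproduces the observed 1.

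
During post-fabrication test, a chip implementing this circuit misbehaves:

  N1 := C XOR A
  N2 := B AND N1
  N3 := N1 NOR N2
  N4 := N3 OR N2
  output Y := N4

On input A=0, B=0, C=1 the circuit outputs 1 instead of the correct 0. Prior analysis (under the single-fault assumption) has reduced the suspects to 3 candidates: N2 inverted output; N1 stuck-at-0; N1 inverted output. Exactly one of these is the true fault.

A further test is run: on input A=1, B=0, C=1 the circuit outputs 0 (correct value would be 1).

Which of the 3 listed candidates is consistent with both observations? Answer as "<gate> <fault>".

Evaluate each candidate on input A=1, B=0, C=1:
  N2 inverted output: N1=0, N2=1 [inverted output], N3=0, N4=1 → 1 — eliminated
  N1 stuck-at-0: N1=0 [stuck-at-0], N2=0, N3=1, N4=1 → 1 — eliminated
  N1 inverted output: N1=1 [inverted output], N2=0, N3=0, N4=0 → 0 — matches
Only N1 inverted output reproduces the observed 0.

N1 inverted output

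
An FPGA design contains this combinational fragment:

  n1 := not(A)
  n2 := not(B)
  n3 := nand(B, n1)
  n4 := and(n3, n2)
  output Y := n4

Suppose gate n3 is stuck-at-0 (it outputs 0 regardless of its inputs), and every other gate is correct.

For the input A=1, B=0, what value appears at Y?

Propagate with n3 forced: n1=0, n2=1, n3=0 [stuck-at-0], n4=0.
So Y = 0. (Without the fault it would be 1.)

0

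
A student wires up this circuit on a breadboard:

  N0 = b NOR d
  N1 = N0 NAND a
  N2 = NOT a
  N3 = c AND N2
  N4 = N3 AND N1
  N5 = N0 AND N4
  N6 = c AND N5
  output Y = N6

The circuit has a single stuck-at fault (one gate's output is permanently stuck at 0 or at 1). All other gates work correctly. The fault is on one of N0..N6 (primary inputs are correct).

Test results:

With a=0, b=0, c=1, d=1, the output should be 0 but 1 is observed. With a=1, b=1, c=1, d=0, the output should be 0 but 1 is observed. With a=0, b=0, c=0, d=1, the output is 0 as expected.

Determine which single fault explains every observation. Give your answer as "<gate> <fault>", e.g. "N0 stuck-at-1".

N5 stuck-at-1

Fault-free values for test 1 (a=0, b=0, c=1, d=1): N0=0, N1=1, N2=1, N3=1, N4=1, N5=0, N6=0, giving Y=0. Observed 1.
Test 1: faults giving observed 1 are {N0 stuck-at-1, N5 stuck-at-1, N6 stuck-at-1}.
Test 2 (a=1, b=1, c=1, d=0): fault-free N0=0, N1=1, N2=0, N3=0, N4=0, N5=0, N6=0 → 0; observed 1. Eliminates N0 stuck-at-1.
Test 3 (a=0, b=0, c=0, d=1): fault-free N0=0, N1=1, N2=1, N3=0, N4=0, N5=0, N6=0 → 0; observed 0. Eliminates N6 stuck-at-1.
Only N5 stuck-at-1 is consistent with every test.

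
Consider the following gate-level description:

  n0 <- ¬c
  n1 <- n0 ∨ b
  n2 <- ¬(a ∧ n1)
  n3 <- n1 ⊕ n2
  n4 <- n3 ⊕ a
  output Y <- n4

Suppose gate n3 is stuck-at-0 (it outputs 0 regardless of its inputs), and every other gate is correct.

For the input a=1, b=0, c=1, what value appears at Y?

1

Propagate with n3 forced: n0=0, n1=0, n2=1, n3=0 [stuck-at-0], n4=1.
So Y = 1. (Without the fault it would be 0.)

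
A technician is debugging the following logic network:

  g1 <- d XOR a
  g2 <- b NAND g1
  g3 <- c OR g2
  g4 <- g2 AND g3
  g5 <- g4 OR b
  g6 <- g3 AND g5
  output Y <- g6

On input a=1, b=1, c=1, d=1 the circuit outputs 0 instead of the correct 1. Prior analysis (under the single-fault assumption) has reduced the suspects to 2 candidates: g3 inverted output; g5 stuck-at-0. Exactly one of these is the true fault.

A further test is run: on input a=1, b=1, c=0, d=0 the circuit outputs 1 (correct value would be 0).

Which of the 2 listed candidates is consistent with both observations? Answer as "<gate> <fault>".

Evaluate each candidate on input a=1, b=1, c=0, d=0:
  g3 inverted output: g1=1, g2=0, g3=1 [inverted output], g4=0, g5=1, g6=1 → 1 — matches
  g5 stuck-at-0: g1=1, g2=0, g3=0, g4=0, g5=0 [stuck-at-0], g6=0 → 0 — eliminated
Only g3 inverted output reproduces the observed 1.

g3 inverted output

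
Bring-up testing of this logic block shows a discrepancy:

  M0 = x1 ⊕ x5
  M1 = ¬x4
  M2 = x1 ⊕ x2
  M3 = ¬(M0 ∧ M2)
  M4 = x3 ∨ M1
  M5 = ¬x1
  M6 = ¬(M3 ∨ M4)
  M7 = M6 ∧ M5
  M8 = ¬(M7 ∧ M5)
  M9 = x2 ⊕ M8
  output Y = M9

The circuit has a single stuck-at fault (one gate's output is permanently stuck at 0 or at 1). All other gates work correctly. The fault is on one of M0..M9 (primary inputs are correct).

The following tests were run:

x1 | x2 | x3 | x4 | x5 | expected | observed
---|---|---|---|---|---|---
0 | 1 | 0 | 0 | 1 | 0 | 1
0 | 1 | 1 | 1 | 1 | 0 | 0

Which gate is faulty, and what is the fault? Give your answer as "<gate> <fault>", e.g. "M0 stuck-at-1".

M1 stuck-at-0

Fault-free values for test 1 (x1=0, x2=1, x3=0, x4=0, x5=1): M0=1, M1=1, M2=1, M3=0, M4=1, M5=1, M6=0, M7=0, M8=1, M9=0, giving Y=0. Observed 1.
Test 1: faults giving observed 1 are {M1 stuck-at-0, M4 stuck-at-0, M6 stuck-at-1, M7 stuck-at-1, M8 stuck-at-0, M9 stuck-at-1}.
Test 2 (x1=0, x2=1, x3=1, x4=1, x5=1): fault-free M0=1, M1=0, M2=1, M3=0, M4=1, M5=1, M6=0, M7=0, M8=1, M9=0 → 0; observed 0. Eliminates M4 stuck-at-0, M6 stuck-at-1, M7 stuck-at-1, M8 stuck-at-0, M9 stuck-at-1.
Only M1 stuck-at-0 is consistent with every test.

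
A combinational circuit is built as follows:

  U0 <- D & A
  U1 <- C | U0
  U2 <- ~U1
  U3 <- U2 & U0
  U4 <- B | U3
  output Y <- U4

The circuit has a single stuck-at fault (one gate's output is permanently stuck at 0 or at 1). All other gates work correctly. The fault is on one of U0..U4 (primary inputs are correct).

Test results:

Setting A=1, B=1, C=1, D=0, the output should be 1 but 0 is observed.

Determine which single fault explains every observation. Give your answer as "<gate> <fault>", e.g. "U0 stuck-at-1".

U4 stuck-at-0

Fault-free values for test 1 (A=1, B=1, C=1, D=0): U0=0, U1=1, U2=0, U3=0, U4=1, giving Y=1. Observed 0.
Test 1: faults giving observed 0 are {U4 stuck-at-0}.
Only U4 stuck-at-0 is consistent with every test.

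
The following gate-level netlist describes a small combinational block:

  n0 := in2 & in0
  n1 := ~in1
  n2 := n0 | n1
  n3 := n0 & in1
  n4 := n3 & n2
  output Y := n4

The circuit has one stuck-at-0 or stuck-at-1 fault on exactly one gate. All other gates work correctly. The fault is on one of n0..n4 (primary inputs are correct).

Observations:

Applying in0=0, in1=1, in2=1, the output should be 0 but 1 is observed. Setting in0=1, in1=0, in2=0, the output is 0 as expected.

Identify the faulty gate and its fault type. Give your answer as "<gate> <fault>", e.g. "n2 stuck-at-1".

Fault-free values for test 1 (in0=0, in1=1, in2=1): n0=0, n1=0, n2=0, n3=0, n4=0, giving Y=0. Observed 1.
Test 1: faults giving observed 1 are {n0 stuck-at-1, n4 stuck-at-1}.
Test 2 (in0=1, in1=0, in2=0): fault-free n0=0, n1=1, n2=1, n3=0, n4=0 → 0; observed 0. Eliminates n4 stuck-at-1.
Only n0 stuck-at-1 is consistent with every test.

n0 stuck-at-1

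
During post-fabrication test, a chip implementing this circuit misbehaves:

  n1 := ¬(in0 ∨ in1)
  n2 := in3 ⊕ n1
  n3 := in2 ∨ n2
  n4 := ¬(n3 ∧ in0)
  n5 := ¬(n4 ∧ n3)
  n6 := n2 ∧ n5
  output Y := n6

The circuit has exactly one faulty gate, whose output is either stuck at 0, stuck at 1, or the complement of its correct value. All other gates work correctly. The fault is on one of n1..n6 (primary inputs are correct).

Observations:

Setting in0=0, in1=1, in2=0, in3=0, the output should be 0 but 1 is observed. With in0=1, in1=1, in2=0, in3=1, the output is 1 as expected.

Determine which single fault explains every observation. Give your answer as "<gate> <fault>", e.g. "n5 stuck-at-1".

n6 stuck-at-1

Fault-free values for test 1 (in0=0, in1=1, in2=0, in3=0): n1=0, n2=0, n3=0, n4=1, n5=1, n6=0, giving Y=0. Observed 1.
Test 1: faults giving observed 1 are {n6 stuck-at-1, n6 inverted output}.
Test 2 (in0=1, in1=1, in2=0, in3=1): fault-free n1=0, n2=1, n3=1, n4=0, n5=1, n6=1 → 1; observed 1. Eliminates n6 inverted output.
Only n6 stuck-at-1 is consistent with every test.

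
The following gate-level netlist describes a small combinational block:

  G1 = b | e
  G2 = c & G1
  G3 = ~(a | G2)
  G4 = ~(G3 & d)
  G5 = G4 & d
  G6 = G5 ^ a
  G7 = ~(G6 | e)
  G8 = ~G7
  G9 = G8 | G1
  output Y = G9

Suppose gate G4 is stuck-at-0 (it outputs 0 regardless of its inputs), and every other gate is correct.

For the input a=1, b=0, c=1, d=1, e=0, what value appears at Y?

1

Propagate with G4 forced: G1=0, G2=0, G3=0, G4=0 [stuck-at-0], G5=0, G6=1, G7=0, G8=1, G9=1.
So Y = 1. (Without the fault it would be 0.)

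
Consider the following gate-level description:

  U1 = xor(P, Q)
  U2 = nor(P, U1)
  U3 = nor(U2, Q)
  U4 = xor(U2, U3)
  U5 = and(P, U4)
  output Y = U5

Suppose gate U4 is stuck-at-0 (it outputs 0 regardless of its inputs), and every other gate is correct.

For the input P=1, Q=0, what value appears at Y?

0

Propagate with U4 forced: U1=1, U2=0, U3=1, U4=0 [stuck-at-0], U5=0.
So Y = 0. (Without the fault it would be 1.)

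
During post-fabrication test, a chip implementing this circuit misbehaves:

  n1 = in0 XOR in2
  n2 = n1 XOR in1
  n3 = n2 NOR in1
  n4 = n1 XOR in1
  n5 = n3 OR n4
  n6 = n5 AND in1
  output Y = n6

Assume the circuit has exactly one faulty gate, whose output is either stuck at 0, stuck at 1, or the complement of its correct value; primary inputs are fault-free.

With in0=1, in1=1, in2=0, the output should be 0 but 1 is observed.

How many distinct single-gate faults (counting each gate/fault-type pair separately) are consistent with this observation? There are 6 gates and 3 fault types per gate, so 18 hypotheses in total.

Fault-free: n1=1, n2=0, n3=0, n4=0, n5=0, n6=0 → 0. Observed 1.
  n1: stuck-at-0, inverted output ✓; others ✗
  n2: none of the 3 fault types match ✗
  n3: stuck-at-1, inverted output ✓; others ✗
  n4: stuck-at-1, inverted output ✓; others ✗
  n5: stuck-at-1, inverted output ✓; others ✗
  n6: stuck-at-1, inverted output ✓; others ✗
Consistent faults: {n1 stuck-at-0, n1 inverted output, n3 stuck-at-1, n3 inverted output, n4 stuck-at-1, n4 inverted output, n5 stuck-at-1, n5 inverted output, n6 stuck-at-1, n6 inverted output} — 10 in all.

10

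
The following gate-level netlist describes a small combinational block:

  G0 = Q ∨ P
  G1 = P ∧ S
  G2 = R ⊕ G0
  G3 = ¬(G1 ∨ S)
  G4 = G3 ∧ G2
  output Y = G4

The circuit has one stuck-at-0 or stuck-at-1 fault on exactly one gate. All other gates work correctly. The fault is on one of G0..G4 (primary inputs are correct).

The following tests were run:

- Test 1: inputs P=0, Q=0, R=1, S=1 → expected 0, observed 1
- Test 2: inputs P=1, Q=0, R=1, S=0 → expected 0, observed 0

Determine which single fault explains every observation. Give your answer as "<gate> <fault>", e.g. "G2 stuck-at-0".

Fault-free values for test 1 (P=0, Q=0, R=1, S=1): G0=0, G1=0, G2=1, G3=0, G4=0, giving Y=0. Observed 1.
Test 1: faults giving observed 1 are {G3 stuck-at-1, G4 stuck-at-1}.
Test 2 (P=1, Q=0, R=1, S=0): fault-free G0=1, G1=0, G2=0, G3=1, G4=0 → 0; observed 0. Eliminates G4 stuck-at-1.
Only G3 stuck-at-1 is consistent with every test.

G3 stuck-at-1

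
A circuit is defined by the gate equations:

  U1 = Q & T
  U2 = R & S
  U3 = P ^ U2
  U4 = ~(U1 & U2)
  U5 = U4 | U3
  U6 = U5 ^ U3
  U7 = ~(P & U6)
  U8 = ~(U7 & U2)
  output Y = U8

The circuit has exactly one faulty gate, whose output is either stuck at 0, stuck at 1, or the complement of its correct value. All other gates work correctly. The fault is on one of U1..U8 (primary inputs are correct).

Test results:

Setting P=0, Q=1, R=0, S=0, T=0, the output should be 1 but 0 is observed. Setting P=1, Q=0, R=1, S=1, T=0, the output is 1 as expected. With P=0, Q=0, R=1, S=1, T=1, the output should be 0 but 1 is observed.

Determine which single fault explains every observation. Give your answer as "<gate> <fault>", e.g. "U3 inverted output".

U2 inverted output

Fault-free values for test 1 (P=0, Q=1, R=0, S=0, T=0): U1=0, U2=0, U3=0, U4=1, U5=1, U6=1, U7=1, U8=1, giving Y=1. Observed 0.
Test 1: faults giving observed 0 are {U2 stuck-at-1, U2 inverted output, U8 stuck-at-0, U8 inverted output}.
Test 2 (P=1, Q=0, R=1, S=1, T=0): fault-free U1=0, U2=1, U3=0, U4=1, U5=1, U6=1, U7=0, U8=1 → 1; observed 1. Eliminates U8 stuck-at-0, U8 inverted output.
Test 3 (P=0, Q=0, R=1, S=1, T=1): fault-free U1=0, U2=1, U3=1, U4=1, U5=1, U6=0, U7=1, U8=0 → 0; observed 1. Eliminates U2 stuck-at-1.
Only U2 inverted output is consistent with every test.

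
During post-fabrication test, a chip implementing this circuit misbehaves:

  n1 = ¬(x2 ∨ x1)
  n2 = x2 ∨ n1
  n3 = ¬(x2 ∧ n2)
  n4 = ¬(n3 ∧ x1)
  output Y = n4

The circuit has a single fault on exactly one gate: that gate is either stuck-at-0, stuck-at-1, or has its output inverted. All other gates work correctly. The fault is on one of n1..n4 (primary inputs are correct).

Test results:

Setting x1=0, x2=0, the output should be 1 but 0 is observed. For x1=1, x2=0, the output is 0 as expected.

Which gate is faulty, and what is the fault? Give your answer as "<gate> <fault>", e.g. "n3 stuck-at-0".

Fault-free values for test 1 (x1=0, x2=0): n1=1, n2=1, n3=1, n4=1, giving Y=1. Observed 0.
Test 1: faults giving observed 0 are {n4 stuck-at-0, n4 inverted output}.
Test 2 (x1=1, x2=0): fault-free n1=0, n2=0, n3=1, n4=0 → 0; observed 0. Eliminates n4 inverted output.
Only n4 stuck-at-0 is consistent with every test.

n4 stuck-at-0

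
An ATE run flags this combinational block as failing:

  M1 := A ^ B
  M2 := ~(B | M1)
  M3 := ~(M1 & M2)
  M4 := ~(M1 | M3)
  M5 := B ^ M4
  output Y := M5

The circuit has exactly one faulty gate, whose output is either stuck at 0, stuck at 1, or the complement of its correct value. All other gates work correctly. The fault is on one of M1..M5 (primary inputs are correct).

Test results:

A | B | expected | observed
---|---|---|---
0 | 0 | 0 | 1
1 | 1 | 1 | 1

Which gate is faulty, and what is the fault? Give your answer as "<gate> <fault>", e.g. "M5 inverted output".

Fault-free values for test 1 (A=0, B=0): M1=0, M2=1, M3=1, M4=0, M5=0, giving Y=0. Observed 1.
Test 1: faults giving observed 1 are {M3 stuck-at-0, M3 inverted output, M4 stuck-at-1, M4 inverted output, M5 stuck-at-1, M5 inverted output}.
Test 2 (A=1, B=1): fault-free M1=0, M2=0, M3=1, M4=0, M5=1 → 1; observed 1. Eliminates M3 stuck-at-0, M3 inverted output, M4 stuck-at-1, M4 inverted output, M5 inverted output.
Only M5 stuck-at-1 is consistent with every test.

M5 stuck-at-1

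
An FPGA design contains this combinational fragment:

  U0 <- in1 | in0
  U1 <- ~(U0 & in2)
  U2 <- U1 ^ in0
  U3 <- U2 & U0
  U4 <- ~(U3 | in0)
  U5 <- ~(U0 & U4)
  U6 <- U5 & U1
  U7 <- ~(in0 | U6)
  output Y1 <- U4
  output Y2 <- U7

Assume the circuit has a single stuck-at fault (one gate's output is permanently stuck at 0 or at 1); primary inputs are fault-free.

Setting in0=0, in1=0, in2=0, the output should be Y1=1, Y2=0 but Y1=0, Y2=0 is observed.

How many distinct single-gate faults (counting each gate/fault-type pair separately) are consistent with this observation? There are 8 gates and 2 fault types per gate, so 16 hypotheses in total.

Fault-free: U0=0, U1=1, U2=1, U3=0, U4=1, U5=1, U6=1, U7=0 → Y1=1, Y2=0. Observed Y1=0, Y2=0.
  U0: stuck-at-1 ✓; others ✗
  U1: none of the 2 fault types match ✗
  U2: none of the 2 fault types match ✗
  U3: stuck-at-1 ✓; others ✗
  U4: stuck-at-0 ✓; others ✗
  U5: none of the 2 fault types match ✗
  U6: none of the 2 fault types match ✗
  U7: none of the 2 fault types match ✗
Consistent faults: {U0 stuck-at-1, U3 stuck-at-1, U4 stuck-at-0} — 3 in all.

3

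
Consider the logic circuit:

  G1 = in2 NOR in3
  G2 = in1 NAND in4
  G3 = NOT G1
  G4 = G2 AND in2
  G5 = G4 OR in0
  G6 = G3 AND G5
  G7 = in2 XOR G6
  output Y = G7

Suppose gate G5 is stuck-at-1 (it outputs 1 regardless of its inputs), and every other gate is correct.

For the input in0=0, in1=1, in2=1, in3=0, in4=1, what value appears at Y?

Propagate with G5 forced: G1=0, G2=0, G3=1, G4=0, G5=1 [stuck-at-1], G6=1, G7=0.
So Y = 0. (Without the fault it would be 1.)

0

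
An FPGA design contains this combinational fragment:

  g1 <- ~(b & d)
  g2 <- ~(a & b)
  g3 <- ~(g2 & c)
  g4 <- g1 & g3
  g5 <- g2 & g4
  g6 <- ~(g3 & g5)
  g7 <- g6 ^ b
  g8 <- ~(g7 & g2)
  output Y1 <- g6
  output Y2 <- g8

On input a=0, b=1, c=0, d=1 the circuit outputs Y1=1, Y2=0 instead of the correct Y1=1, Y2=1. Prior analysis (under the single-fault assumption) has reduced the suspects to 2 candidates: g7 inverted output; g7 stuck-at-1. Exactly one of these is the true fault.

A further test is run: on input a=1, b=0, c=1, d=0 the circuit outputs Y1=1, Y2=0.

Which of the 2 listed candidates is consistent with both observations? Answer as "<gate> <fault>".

Evaluate each candidate on input a=1, b=0, c=1, d=0:
  g7 inverted output: g1=1, g2=1, g3=0, g4=0, g5=0, g6=1, g7=0 [inverted output], g8=1 → Y1=1, Y2=1 — eliminated
  g7 stuck-at-1: g1=1, g2=1, g3=0, g4=0, g5=0, g6=1, g7=1 [stuck-at-1], g8=0 → Y1=1, Y2=0 — matches
Only g7 stuck-at-1 reproduces the observed Y1=1, Y2=0.

g7 stuck-at-1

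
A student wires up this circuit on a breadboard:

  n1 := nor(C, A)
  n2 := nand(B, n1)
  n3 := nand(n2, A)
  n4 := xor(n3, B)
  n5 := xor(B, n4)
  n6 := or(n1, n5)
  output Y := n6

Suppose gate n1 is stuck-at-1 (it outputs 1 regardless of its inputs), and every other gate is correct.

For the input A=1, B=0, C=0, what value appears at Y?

Propagate with n1 forced: n1=1 [stuck-at-1], n2=1, n3=0, n4=0, n5=0, n6=1.
So Y = 1. (Without the fault it would be 0.)

1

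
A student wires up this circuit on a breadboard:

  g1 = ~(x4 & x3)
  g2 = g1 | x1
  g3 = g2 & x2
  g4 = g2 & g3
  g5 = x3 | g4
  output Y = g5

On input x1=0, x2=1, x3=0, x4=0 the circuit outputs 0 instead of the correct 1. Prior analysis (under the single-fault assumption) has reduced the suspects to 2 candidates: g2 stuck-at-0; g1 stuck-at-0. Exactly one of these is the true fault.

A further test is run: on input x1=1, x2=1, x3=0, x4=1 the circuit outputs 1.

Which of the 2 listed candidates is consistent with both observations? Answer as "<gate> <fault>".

g1 stuck-at-0

Evaluate each candidate on input x1=1, x2=1, x3=0, x4=1:
  g2 stuck-at-0: g1=1, g2=0 [stuck-at-0], g3=0, g4=0, g5=0 → 0 — eliminated
  g1 stuck-at-0: g1=0 [stuck-at-0], g2=1, g3=1, g4=1, g5=1 → 1 — matches
Only g1 stuck-at-0 reproduces the observed 1.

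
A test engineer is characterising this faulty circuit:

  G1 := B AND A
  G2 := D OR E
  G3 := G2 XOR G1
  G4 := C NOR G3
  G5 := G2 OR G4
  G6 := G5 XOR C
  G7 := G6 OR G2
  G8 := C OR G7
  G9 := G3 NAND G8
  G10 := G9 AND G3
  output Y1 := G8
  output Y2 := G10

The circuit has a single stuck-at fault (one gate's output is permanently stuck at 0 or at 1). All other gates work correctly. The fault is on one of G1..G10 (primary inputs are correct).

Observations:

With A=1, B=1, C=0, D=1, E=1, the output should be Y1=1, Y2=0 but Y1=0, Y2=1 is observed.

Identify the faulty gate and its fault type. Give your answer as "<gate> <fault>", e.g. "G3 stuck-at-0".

G2 stuck-at-0

Fault-free values for test 1 (A=1, B=1, C=0, D=1, E=1): G1=1, G2=1, G3=0, G4=1, G5=1, G6=1, G7=1, G8=1, G9=1, G10=0, giving Y1=1, Y2=0. Observed Y1=0, Y2=1.
Test 1: faults giving observed Y1=0, Y2=1 are {G2 stuck-at-0}.
Only G2 stuck-at-0 is consistent with every test.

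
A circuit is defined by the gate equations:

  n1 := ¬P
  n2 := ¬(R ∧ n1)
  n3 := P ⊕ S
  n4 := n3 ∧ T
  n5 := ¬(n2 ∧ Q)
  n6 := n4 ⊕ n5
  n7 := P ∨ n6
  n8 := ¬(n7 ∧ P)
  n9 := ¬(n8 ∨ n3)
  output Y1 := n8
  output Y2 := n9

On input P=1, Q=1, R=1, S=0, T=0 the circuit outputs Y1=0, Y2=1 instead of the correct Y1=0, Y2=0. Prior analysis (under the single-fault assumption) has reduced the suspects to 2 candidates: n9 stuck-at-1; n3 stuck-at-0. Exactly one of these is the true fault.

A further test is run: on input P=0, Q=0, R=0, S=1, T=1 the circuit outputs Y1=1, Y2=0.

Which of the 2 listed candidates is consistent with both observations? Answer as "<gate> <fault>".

Evaluate each candidate on input P=0, Q=0, R=0, S=1, T=1:
  n9 stuck-at-1: n1=1, n2=1, n3=1, n4=1, n5=1, n6=0, n7=0, n8=1, n9=1 [stuck-at-1] → Y1=1, Y2=1 — eliminated
  n3 stuck-at-0: n1=1, n2=1, n3=0 [stuck-at-0], n4=0, n5=1, n6=1, n7=1, n8=1, n9=0 → Y1=1, Y2=0 — matches
Only n3 stuck-at-0 reproduces the observed Y1=1, Y2=0.

n3 stuck-at-0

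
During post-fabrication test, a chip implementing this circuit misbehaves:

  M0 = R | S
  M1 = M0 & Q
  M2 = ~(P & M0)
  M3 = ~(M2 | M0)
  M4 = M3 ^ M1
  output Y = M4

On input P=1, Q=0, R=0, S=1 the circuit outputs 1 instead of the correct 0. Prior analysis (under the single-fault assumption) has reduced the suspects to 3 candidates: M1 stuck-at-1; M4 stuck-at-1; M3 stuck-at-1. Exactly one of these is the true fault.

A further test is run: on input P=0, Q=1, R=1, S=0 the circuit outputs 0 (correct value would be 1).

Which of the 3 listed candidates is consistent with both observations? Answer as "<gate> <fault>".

M3 stuck-at-1

Evaluate each candidate on input P=0, Q=1, R=1, S=0:
  M1 stuck-at-1: M0=1, M1=1 [stuck-at-1], M2=1, M3=0, M4=1 → 1 — eliminated
  M4 stuck-at-1: M0=1, M1=1, M2=1, M3=0, M4=1 [stuck-at-1] → 1 — eliminated
  M3 stuck-at-1: M0=1, M1=1, M2=1, M3=1 [stuck-at-1], M4=0 → 0 — matches
Only M3 stuck-at-1 reproduces the observed 0.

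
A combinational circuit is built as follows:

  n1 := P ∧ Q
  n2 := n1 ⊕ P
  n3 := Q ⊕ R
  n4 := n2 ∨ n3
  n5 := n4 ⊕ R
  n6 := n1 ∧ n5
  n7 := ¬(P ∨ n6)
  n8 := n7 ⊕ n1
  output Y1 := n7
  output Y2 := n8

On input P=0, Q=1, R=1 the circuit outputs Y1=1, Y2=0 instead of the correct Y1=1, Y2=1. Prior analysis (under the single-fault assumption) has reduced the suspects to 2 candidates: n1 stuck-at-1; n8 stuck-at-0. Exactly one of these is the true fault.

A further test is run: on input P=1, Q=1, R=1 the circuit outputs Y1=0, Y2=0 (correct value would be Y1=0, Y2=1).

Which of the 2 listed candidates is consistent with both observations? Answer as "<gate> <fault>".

Evaluate each candidate on input P=1, Q=1, R=1:
  n1 stuck-at-1: n1=1 [stuck-at-1], n2=0, n3=0, n4=0, n5=1, n6=1, n7=0, n8=1 → Y1=0, Y2=1 — eliminated
  n8 stuck-at-0: n1=1, n2=0, n3=0, n4=0, n5=1, n6=1, n7=0, n8=0 [stuck-at-0] → Y1=0, Y2=0 — matches
Only n8 stuck-at-0 reproduces the observed Y1=0, Y2=0.

n8 stuck-at-0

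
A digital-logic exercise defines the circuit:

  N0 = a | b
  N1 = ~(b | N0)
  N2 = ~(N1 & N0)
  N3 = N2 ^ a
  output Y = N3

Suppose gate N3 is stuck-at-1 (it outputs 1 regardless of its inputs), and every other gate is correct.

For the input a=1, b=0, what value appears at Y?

1

Propagate with N3 forced: N0=1, N1=0, N2=1, N3=1 [stuck-at-1].
So Y = 1. (Without the fault it would be 0.)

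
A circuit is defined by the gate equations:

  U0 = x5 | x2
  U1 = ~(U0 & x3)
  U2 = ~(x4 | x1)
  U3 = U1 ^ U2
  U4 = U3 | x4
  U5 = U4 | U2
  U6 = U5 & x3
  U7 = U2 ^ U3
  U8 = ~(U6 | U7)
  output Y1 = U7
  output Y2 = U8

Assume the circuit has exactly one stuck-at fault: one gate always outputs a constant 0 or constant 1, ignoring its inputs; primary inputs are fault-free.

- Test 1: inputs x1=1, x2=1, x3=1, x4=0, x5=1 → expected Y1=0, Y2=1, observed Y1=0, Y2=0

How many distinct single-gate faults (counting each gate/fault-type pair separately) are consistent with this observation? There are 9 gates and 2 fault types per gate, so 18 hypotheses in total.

Fault-free: U0=1, U1=0, U2=0, U3=0, U4=0, U5=0, U6=0, U7=0, U8=1 → Y1=0, Y2=1. Observed Y1=0, Y2=0.
  U0: none of the 2 fault types match ✗
  U1: none of the 2 fault types match ✗
  U2: stuck-at-1 ✓; others ✗
  U3: none of the 2 fault types match ✗
  U4: stuck-at-1 ✓; others ✗
  U5: stuck-at-1 ✓; others ✗
  U6: stuck-at-1 ✓; others ✗
  U7: none of the 2 fault types match ✗
  U8: stuck-at-0 ✓; others ✗
Consistent faults: {U2 stuck-at-1, U4 stuck-at-1, U5 stuck-at-1, U6 stuck-at-1, U8 stuck-at-0} — 5 in all.

5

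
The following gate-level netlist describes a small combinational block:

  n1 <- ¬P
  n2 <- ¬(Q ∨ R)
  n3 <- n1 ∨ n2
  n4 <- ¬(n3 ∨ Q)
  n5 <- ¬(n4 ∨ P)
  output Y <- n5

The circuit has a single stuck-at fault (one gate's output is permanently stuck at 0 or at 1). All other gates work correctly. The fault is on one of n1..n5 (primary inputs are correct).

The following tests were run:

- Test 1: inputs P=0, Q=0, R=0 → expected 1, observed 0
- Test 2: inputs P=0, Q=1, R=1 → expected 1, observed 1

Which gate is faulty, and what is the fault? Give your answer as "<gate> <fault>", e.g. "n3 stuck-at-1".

n3 stuck-at-0

Fault-free values for test 1 (P=0, Q=0, R=0): n1=1, n2=1, n3=1, n4=0, n5=1, giving Y=1. Observed 0.
Test 1: faults giving observed 0 are {n3 stuck-at-0, n4 stuck-at-1, n5 stuck-at-0}.
Test 2 (P=0, Q=1, R=1): fault-free n1=1, n2=0, n3=1, n4=0, n5=1 → 1; observed 1. Eliminates n4 stuck-at-1, n5 stuck-at-0.
Only n3 stuck-at-0 is consistent with every test.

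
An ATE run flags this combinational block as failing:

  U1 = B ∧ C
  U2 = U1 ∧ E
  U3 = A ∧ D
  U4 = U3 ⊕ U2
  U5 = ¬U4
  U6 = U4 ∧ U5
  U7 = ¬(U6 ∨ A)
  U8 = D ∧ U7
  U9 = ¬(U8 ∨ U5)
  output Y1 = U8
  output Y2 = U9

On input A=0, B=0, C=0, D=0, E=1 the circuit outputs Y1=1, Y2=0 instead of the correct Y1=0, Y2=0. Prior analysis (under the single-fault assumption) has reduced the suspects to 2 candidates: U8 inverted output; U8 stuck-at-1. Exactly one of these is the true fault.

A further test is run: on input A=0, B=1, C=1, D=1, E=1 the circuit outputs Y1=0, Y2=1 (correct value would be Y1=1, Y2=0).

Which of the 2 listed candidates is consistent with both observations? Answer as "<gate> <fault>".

Evaluate each candidate on input A=0, B=1, C=1, D=1, E=1:
  U8 inverted output: U1=1, U2=1, U3=0, U4=1, U5=0, U6=0, U7=1, U8=0 [inverted output], U9=1 → Y1=0, Y2=1 — matches
  U8 stuck-at-1: U1=1, U2=1, U3=0, U4=1, U5=0, U6=0, U7=1, U8=1 [stuck-at-1], U9=0 → Y1=1, Y2=0 — eliminated
Only U8 inverted output reproduces the observed Y1=0, Y2=1.

U8 inverted output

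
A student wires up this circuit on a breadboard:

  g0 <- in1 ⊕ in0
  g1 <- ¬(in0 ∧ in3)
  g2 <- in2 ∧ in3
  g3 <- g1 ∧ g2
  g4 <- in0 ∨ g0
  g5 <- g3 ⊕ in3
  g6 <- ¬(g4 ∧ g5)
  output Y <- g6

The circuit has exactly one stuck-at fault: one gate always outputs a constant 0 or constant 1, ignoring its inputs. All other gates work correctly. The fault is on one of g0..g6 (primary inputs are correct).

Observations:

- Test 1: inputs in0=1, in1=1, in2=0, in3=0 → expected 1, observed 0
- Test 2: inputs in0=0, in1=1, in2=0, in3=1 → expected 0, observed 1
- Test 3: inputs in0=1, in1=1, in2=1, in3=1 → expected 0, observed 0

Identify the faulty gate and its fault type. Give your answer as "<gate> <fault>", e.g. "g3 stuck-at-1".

g2 stuck-at-1

Fault-free values for test 1 (in0=1, in1=1, in2=0, in3=0): g0=0, g1=1, g2=0, g3=0, g4=1, g5=0, g6=1, giving Y=1. Observed 0.
Test 1: faults giving observed 0 are {g2 stuck-at-1, g3 stuck-at-1, g5 stuck-at-1, g6 stuck-at-0}.
Test 2 (in0=0, in1=1, in2=0, in3=1): fault-free g0=1, g1=1, g2=0, g3=0, g4=1, g5=1, g6=0 → 0; observed 1. Eliminates g5 stuck-at-1, g6 stuck-at-0.
Test 3 (in0=1, in1=1, in2=1, in3=1): fault-free g0=0, g1=0, g2=1, g3=0, g4=1, g5=1, g6=0 → 0; observed 0. Eliminates g3 stuck-at-1.
Only g2 stuck-at-1 is consistent with every test.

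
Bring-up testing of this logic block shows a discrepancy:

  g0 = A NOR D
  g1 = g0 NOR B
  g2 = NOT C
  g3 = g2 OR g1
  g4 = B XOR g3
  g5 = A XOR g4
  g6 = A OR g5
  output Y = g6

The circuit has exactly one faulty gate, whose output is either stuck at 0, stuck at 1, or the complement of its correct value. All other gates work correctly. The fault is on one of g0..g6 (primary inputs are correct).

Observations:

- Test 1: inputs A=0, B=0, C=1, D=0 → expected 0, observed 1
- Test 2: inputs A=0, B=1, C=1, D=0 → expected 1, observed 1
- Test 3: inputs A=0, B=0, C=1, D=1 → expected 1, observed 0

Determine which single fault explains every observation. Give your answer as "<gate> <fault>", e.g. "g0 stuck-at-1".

g0 inverted output

Fault-free values for test 1 (A=0, B=0, C=1, D=0): g0=1, g1=0, g2=0, g3=0, g4=0, g5=0, g6=0, giving Y=0. Observed 1.
Test 1: faults giving observed 1 are {g0 stuck-at-0, g0 inverted output, g1 stuck-at-1, g1 inverted output, g2 stuck-at-1, g2 inverted output, g3 stuck-at-1, g3 inverted output, g4 stuck-at-1, g4 inverted output, g5 stuck-at-1, g5 inverted output, g6 stuck-at-1, g6 inverted output}.
Test 2 (A=0, B=1, C=1, D=0): fault-free g0=1, g1=0, g2=0, g3=0, g4=1, g5=1, g6=1 → 1; observed 1. Eliminates g1 stuck-at-1, g1 inverted output, g2 stuck-at-1, g2 inverted output, g3 stuck-at-1, g3 inverted output, g4 inverted output, g5 inverted output, g6 inverted output.
Test 3 (A=0, B=0, C=1, D=1): fault-free g0=0, g1=1, g2=0, g3=1, g4=1, g5=1, g6=1 → 1; observed 0. Eliminates g0 stuck-at-0, g4 stuck-at-1, g5 stuck-at-1, g6 stuck-at-1.
Only g0 inverted output is consistent with every test.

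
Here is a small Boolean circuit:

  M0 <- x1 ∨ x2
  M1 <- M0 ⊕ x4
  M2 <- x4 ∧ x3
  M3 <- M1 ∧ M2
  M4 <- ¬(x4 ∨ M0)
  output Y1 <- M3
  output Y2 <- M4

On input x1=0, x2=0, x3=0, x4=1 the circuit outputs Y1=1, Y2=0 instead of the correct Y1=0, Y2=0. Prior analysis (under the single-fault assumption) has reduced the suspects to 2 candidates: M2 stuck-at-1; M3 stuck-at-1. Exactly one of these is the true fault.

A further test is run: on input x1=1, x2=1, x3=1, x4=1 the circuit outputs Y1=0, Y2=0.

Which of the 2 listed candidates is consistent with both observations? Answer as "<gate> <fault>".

M2 stuck-at-1

Evaluate each candidate on input x1=1, x2=1, x3=1, x4=1:
  M2 stuck-at-1: M0=1, M1=0, M2=1 [stuck-at-1], M3=0, M4=0 → Y1=0, Y2=0 — matches
  M3 stuck-at-1: M0=1, M1=0, M2=1, M3=1 [stuck-at-1], M4=0 → Y1=1, Y2=0 — eliminated
Only M2 stuck-at-1 reproduces the observed Y1=0, Y2=0.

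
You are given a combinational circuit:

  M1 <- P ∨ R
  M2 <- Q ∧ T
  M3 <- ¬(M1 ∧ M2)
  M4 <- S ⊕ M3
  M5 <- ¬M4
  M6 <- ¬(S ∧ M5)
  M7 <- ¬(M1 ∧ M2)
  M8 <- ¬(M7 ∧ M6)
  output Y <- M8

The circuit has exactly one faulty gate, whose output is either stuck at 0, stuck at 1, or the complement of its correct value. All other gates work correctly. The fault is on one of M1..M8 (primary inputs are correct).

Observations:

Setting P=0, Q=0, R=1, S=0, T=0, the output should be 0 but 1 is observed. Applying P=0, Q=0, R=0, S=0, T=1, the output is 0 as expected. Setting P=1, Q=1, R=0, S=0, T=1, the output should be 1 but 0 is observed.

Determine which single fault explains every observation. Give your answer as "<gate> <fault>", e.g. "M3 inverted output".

Fault-free values for test 1 (P=0, Q=0, R=1, S=0, T=0): M1=1, M2=0, M3=1, M4=1, M5=0, M6=1, M7=1, M8=0, giving Y=0. Observed 1.
Test 1: faults giving observed 1 are {M2 stuck-at-1, M2 inverted output, M6 stuck-at-0, M6 inverted output, M7 stuck-at-0, M7 inverted output, M8 stuck-at-1, M8 inverted output}.
Test 2 (P=0, Q=0, R=0, S=0, T=1): fault-free M1=0, M2=0, M3=1, M4=1, M5=0, M6=1, M7=1, M8=0 → 0; observed 0. Eliminates M6 stuck-at-0, M6 inverted output, M7 stuck-at-0, M7 inverted output, M8 stuck-at-1, M8 inverted output.
Test 3 (P=1, Q=1, R=0, S=0, T=1): fault-free M1=1, M2=1, M3=0, M4=0, M5=1, M6=1, M7=0, M8=1 → 1; observed 0. Eliminates M2 stuck-at-1.
Only M2 inverted output is consistent with every test.

M2 inverted output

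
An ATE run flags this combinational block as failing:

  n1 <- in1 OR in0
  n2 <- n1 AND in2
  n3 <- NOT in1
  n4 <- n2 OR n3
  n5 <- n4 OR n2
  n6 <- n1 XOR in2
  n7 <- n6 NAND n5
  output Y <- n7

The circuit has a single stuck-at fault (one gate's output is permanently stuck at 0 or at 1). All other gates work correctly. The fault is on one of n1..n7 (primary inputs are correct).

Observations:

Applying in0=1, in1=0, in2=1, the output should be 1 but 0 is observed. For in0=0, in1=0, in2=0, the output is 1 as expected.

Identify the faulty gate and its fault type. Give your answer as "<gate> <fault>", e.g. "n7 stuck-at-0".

Fault-free values for test 1 (in0=1, in1=0, in2=1): n1=1, n2=1, n3=1, n4=1, n5=1, n6=0, n7=1, giving Y=1. Observed 0.
Test 1: faults giving observed 0 are {n1 stuck-at-0, n6 stuck-at-1, n7 stuck-at-0}.
Test 2 (in0=0, in1=0, in2=0): fault-free n1=0, n2=0, n3=1, n4=1, n5=1, n6=0, n7=1 → 1; observed 1. Eliminates n6 stuck-at-1, n7 stuck-at-0.
Only n1 stuck-at-0 is consistent with every test.

n1 stuck-at-0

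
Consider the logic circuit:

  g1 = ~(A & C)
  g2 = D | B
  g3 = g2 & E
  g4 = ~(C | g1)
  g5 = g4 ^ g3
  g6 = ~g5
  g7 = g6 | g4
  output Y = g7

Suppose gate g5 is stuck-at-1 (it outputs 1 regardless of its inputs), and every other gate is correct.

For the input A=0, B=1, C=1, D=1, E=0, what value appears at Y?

0

Propagate with g5 forced: g1=1, g2=1, g3=0, g4=0, g5=1 [stuck-at-1], g6=0, g7=0.
So Y = 0. (Without the fault it would be 1.)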